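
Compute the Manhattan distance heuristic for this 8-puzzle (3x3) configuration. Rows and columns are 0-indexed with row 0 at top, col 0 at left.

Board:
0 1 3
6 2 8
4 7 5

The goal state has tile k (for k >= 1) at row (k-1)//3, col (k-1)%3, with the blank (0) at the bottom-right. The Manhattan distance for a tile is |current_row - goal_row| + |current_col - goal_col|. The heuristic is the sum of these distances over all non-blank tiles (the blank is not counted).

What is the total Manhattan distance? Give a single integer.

Tile 1: at (0,1), goal (0,0), distance |0-0|+|1-0| = 1
Tile 3: at (0,2), goal (0,2), distance |0-0|+|2-2| = 0
Tile 6: at (1,0), goal (1,2), distance |1-1|+|0-2| = 2
Tile 2: at (1,1), goal (0,1), distance |1-0|+|1-1| = 1
Tile 8: at (1,2), goal (2,1), distance |1-2|+|2-1| = 2
Tile 4: at (2,0), goal (1,0), distance |2-1|+|0-0| = 1
Tile 7: at (2,1), goal (2,0), distance |2-2|+|1-0| = 1
Tile 5: at (2,2), goal (1,1), distance |2-1|+|2-1| = 2
Sum: 1 + 0 + 2 + 1 + 2 + 1 + 1 + 2 = 10

Answer: 10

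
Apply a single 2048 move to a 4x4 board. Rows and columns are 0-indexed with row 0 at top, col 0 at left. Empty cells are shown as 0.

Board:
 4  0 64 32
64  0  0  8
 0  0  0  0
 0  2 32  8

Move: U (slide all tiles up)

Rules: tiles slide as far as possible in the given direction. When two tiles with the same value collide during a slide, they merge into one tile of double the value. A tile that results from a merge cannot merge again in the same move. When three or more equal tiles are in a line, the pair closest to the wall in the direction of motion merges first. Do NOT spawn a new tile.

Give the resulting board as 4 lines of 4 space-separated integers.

Answer:  4  2 64 32
64  0 32 16
 0  0  0  0
 0  0  0  0

Derivation:
Slide up:
col 0: [4, 64, 0, 0] -> [4, 64, 0, 0]
col 1: [0, 0, 0, 2] -> [2, 0, 0, 0]
col 2: [64, 0, 0, 32] -> [64, 32, 0, 0]
col 3: [32, 8, 0, 8] -> [32, 16, 0, 0]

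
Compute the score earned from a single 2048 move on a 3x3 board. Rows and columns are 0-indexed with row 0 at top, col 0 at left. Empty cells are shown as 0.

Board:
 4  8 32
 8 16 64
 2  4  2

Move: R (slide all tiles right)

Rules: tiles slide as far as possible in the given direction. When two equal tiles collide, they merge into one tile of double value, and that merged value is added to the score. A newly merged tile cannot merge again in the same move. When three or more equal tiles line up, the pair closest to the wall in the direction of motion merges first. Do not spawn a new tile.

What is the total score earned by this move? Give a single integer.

Slide right:
row 0: [4, 8, 32] -> [4, 8, 32]  score +0 (running 0)
row 1: [8, 16, 64] -> [8, 16, 64]  score +0 (running 0)
row 2: [2, 4, 2] -> [2, 4, 2]  score +0 (running 0)
Board after move:
 4  8 32
 8 16 64
 2  4  2

Answer: 0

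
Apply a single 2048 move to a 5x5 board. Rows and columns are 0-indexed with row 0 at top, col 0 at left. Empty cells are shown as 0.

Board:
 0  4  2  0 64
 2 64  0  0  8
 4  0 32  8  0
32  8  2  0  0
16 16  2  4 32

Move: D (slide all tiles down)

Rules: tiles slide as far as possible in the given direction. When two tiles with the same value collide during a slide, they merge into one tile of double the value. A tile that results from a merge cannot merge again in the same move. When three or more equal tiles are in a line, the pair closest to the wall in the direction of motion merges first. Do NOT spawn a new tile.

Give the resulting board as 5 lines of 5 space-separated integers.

Slide down:
col 0: [0, 2, 4, 32, 16] -> [0, 2, 4, 32, 16]
col 1: [4, 64, 0, 8, 16] -> [0, 4, 64, 8, 16]
col 2: [2, 0, 32, 2, 2] -> [0, 0, 2, 32, 4]
col 3: [0, 0, 8, 0, 4] -> [0, 0, 0, 8, 4]
col 4: [64, 8, 0, 0, 32] -> [0, 0, 64, 8, 32]

Answer:  0  0  0  0  0
 2  4  0  0  0
 4 64  2  0 64
32  8 32  8  8
16 16  4  4 32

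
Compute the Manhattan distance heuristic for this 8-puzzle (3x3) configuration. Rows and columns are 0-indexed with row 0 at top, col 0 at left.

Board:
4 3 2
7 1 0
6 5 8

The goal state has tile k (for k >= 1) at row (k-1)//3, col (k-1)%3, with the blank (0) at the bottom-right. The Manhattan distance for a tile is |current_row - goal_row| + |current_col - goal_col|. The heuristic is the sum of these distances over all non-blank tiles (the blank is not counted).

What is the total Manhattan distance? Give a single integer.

Answer: 11

Derivation:
Tile 4: at (0,0), goal (1,0), distance |0-1|+|0-0| = 1
Tile 3: at (0,1), goal (0,2), distance |0-0|+|1-2| = 1
Tile 2: at (0,2), goal (0,1), distance |0-0|+|2-1| = 1
Tile 7: at (1,0), goal (2,0), distance |1-2|+|0-0| = 1
Tile 1: at (1,1), goal (0,0), distance |1-0|+|1-0| = 2
Tile 6: at (2,0), goal (1,2), distance |2-1|+|0-2| = 3
Tile 5: at (2,1), goal (1,1), distance |2-1|+|1-1| = 1
Tile 8: at (2,2), goal (2,1), distance |2-2|+|2-1| = 1
Sum: 1 + 1 + 1 + 1 + 2 + 3 + 1 + 1 = 11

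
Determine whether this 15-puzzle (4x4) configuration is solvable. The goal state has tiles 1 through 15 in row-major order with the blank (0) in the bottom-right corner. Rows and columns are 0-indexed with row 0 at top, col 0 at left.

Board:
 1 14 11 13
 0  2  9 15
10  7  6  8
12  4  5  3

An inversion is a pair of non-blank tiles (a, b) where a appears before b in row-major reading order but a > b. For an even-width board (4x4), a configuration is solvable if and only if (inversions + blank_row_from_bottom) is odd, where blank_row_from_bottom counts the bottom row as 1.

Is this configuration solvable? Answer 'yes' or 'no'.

Inversions: 66
Blank is in row 1 (0-indexed from top), which is row 3 counting from the bottom (bottom = 1).
66 + 3 = 69, which is odd, so the puzzle is solvable.

Answer: yes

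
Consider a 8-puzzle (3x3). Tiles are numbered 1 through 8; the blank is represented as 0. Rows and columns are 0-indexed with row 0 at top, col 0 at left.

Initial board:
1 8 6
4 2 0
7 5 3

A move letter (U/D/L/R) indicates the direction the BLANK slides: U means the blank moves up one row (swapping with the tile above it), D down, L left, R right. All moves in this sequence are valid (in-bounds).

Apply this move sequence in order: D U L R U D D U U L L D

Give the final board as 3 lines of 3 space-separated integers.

Answer: 4 1 8
0 2 6
7 5 3

Derivation:
After move 1 (D):
1 8 6
4 2 3
7 5 0

After move 2 (U):
1 8 6
4 2 0
7 5 3

After move 3 (L):
1 8 6
4 0 2
7 5 3

After move 4 (R):
1 8 6
4 2 0
7 5 3

After move 5 (U):
1 8 0
4 2 6
7 5 3

After move 6 (D):
1 8 6
4 2 0
7 5 3

After move 7 (D):
1 8 6
4 2 3
7 5 0

After move 8 (U):
1 8 6
4 2 0
7 5 3

After move 9 (U):
1 8 0
4 2 6
7 5 3

After move 10 (L):
1 0 8
4 2 6
7 5 3

After move 11 (L):
0 1 8
4 2 6
7 5 3

After move 12 (D):
4 1 8
0 2 6
7 5 3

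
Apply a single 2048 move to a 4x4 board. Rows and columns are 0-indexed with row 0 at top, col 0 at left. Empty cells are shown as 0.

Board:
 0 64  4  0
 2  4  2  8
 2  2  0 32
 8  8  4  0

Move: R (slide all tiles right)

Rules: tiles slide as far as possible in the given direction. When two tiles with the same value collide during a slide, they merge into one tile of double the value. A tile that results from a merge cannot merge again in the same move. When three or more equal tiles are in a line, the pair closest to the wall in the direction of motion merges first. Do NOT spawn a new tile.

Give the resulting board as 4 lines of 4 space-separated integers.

Slide right:
row 0: [0, 64, 4, 0] -> [0, 0, 64, 4]
row 1: [2, 4, 2, 8] -> [2, 4, 2, 8]
row 2: [2, 2, 0, 32] -> [0, 0, 4, 32]
row 3: [8, 8, 4, 0] -> [0, 0, 16, 4]

Answer:  0  0 64  4
 2  4  2  8
 0  0  4 32
 0  0 16  4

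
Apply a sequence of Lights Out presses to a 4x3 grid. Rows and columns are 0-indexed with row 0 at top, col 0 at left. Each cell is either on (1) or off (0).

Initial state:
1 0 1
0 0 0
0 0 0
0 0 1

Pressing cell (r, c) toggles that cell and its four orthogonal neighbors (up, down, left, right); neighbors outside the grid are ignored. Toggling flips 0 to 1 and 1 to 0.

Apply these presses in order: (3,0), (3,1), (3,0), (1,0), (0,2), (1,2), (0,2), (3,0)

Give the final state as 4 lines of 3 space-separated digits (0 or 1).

After press 1 at (3,0):
1 0 1
0 0 0
1 0 0
1 1 1

After press 2 at (3,1):
1 0 1
0 0 0
1 1 0
0 0 0

After press 3 at (3,0):
1 0 1
0 0 0
0 1 0
1 1 0

After press 4 at (1,0):
0 0 1
1 1 0
1 1 0
1 1 0

After press 5 at (0,2):
0 1 0
1 1 1
1 1 0
1 1 0

After press 6 at (1,2):
0 1 1
1 0 0
1 1 1
1 1 0

After press 7 at (0,2):
0 0 0
1 0 1
1 1 1
1 1 0

After press 8 at (3,0):
0 0 0
1 0 1
0 1 1
0 0 0

Answer: 0 0 0
1 0 1
0 1 1
0 0 0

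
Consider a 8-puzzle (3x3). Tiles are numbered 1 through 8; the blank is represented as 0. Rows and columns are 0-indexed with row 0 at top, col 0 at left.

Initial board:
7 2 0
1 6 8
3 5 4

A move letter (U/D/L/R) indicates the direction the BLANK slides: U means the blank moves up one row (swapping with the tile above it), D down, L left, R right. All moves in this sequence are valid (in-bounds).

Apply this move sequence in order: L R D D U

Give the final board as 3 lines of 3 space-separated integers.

Answer: 7 2 8
1 6 0
3 5 4

Derivation:
After move 1 (L):
7 0 2
1 6 8
3 5 4

After move 2 (R):
7 2 0
1 6 8
3 5 4

After move 3 (D):
7 2 8
1 6 0
3 5 4

After move 4 (D):
7 2 8
1 6 4
3 5 0

After move 5 (U):
7 2 8
1 6 0
3 5 4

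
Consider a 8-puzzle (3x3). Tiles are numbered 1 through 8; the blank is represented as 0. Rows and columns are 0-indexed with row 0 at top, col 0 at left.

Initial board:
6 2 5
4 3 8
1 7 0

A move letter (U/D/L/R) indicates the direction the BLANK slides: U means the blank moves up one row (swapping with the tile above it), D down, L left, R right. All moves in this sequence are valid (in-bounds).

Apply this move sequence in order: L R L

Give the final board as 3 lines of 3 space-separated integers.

Answer: 6 2 5
4 3 8
1 0 7

Derivation:
After move 1 (L):
6 2 5
4 3 8
1 0 7

After move 2 (R):
6 2 5
4 3 8
1 7 0

After move 3 (L):
6 2 5
4 3 8
1 0 7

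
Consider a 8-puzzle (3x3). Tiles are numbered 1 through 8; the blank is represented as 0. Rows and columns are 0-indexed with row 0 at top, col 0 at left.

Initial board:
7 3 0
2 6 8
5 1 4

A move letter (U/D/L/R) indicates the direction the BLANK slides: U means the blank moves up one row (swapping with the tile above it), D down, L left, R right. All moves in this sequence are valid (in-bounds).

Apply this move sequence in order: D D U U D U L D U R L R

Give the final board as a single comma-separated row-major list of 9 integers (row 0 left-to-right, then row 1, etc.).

Answer: 7, 3, 0, 2, 6, 8, 5, 1, 4

Derivation:
After move 1 (D):
7 3 8
2 6 0
5 1 4

After move 2 (D):
7 3 8
2 6 4
5 1 0

After move 3 (U):
7 3 8
2 6 0
5 1 4

After move 4 (U):
7 3 0
2 6 8
5 1 4

After move 5 (D):
7 3 8
2 6 0
5 1 4

After move 6 (U):
7 3 0
2 6 8
5 1 4

After move 7 (L):
7 0 3
2 6 8
5 1 4

After move 8 (D):
7 6 3
2 0 8
5 1 4

After move 9 (U):
7 0 3
2 6 8
5 1 4

After move 10 (R):
7 3 0
2 6 8
5 1 4

After move 11 (L):
7 0 3
2 6 8
5 1 4

After move 12 (R):
7 3 0
2 6 8
5 1 4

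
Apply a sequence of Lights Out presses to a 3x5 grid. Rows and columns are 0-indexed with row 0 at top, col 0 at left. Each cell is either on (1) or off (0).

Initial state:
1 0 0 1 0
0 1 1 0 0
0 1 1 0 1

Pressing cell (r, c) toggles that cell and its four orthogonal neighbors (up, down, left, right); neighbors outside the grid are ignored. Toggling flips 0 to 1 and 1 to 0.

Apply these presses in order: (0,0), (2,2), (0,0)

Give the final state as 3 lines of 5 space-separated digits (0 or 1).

After press 1 at (0,0):
0 1 0 1 0
1 1 1 0 0
0 1 1 0 1

After press 2 at (2,2):
0 1 0 1 0
1 1 0 0 0
0 0 0 1 1

After press 3 at (0,0):
1 0 0 1 0
0 1 0 0 0
0 0 0 1 1

Answer: 1 0 0 1 0
0 1 0 0 0
0 0 0 1 1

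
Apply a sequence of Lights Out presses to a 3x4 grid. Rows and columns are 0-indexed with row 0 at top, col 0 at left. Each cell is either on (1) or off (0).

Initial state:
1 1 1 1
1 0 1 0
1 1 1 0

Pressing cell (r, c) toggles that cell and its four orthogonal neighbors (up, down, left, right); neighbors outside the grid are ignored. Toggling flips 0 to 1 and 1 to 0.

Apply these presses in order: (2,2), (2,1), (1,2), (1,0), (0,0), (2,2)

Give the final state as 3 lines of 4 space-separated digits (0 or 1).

Answer: 1 0 0 1
1 1 0 1
1 0 1 0

Derivation:
After press 1 at (2,2):
1 1 1 1
1 0 0 0
1 0 0 1

After press 2 at (2,1):
1 1 1 1
1 1 0 0
0 1 1 1

After press 3 at (1,2):
1 1 0 1
1 0 1 1
0 1 0 1

After press 4 at (1,0):
0 1 0 1
0 1 1 1
1 1 0 1

After press 5 at (0,0):
1 0 0 1
1 1 1 1
1 1 0 1

After press 6 at (2,2):
1 0 0 1
1 1 0 1
1 0 1 0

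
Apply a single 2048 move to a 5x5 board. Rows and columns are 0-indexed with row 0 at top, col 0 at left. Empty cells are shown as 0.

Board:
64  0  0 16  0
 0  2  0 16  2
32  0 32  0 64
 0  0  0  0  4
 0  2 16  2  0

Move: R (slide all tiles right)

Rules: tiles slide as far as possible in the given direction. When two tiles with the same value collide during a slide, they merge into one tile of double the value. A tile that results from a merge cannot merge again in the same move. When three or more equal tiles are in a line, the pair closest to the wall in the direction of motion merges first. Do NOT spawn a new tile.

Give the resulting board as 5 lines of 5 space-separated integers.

Slide right:
row 0: [64, 0, 0, 16, 0] -> [0, 0, 0, 64, 16]
row 1: [0, 2, 0, 16, 2] -> [0, 0, 2, 16, 2]
row 2: [32, 0, 32, 0, 64] -> [0, 0, 0, 64, 64]
row 3: [0, 0, 0, 0, 4] -> [0, 0, 0, 0, 4]
row 4: [0, 2, 16, 2, 0] -> [0, 0, 2, 16, 2]

Answer:  0  0  0 64 16
 0  0  2 16  2
 0  0  0 64 64
 0  0  0  0  4
 0  0  2 16  2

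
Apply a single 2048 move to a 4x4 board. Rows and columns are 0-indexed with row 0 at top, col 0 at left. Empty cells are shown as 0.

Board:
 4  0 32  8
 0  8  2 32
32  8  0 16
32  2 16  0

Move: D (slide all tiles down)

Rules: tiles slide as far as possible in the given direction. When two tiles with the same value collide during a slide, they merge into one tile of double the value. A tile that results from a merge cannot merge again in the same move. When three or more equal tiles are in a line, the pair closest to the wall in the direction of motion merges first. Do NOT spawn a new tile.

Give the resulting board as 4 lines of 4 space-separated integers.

Slide down:
col 0: [4, 0, 32, 32] -> [0, 0, 4, 64]
col 1: [0, 8, 8, 2] -> [0, 0, 16, 2]
col 2: [32, 2, 0, 16] -> [0, 32, 2, 16]
col 3: [8, 32, 16, 0] -> [0, 8, 32, 16]

Answer:  0  0  0  0
 0  0 32  8
 4 16  2 32
64  2 16 16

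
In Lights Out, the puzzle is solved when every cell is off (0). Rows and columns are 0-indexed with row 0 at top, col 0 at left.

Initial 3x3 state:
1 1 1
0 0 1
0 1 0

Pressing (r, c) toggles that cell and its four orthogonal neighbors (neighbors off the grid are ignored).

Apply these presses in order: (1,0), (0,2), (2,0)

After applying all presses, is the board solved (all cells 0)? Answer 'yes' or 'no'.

Answer: no

Derivation:
After press 1 at (1,0):
0 1 1
1 1 1
1 1 0

After press 2 at (0,2):
0 0 0
1 1 0
1 1 0

After press 3 at (2,0):
0 0 0
0 1 0
0 0 0

Lights still on: 1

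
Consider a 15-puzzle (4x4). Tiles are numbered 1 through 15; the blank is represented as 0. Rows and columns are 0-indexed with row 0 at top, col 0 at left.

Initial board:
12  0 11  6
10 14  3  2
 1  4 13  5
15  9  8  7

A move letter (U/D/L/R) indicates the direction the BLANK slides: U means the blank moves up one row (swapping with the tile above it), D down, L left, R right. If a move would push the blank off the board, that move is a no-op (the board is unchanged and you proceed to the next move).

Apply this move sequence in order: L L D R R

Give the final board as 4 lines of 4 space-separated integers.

Answer: 10 12 11  6
14  3  0  2
 1  4 13  5
15  9  8  7

Derivation:
After move 1 (L):
 0 12 11  6
10 14  3  2
 1  4 13  5
15  9  8  7

After move 2 (L):
 0 12 11  6
10 14  3  2
 1  4 13  5
15  9  8  7

After move 3 (D):
10 12 11  6
 0 14  3  2
 1  4 13  5
15  9  8  7

After move 4 (R):
10 12 11  6
14  0  3  2
 1  4 13  5
15  9  8  7

After move 5 (R):
10 12 11  6
14  3  0  2
 1  4 13  5
15  9  8  7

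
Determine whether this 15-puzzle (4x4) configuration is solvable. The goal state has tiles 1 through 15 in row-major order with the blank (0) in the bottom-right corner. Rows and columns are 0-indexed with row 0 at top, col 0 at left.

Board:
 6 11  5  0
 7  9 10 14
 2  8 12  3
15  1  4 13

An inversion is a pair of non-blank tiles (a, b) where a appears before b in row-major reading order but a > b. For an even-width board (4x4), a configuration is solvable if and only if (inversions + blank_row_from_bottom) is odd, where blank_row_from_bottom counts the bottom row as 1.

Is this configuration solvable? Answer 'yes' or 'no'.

Answer: no

Derivation:
Inversions: 50
Blank is in row 0 (0-indexed from top), which is row 4 counting from the bottom (bottom = 1).
50 + 4 = 54, which is even, so the puzzle is not solvable.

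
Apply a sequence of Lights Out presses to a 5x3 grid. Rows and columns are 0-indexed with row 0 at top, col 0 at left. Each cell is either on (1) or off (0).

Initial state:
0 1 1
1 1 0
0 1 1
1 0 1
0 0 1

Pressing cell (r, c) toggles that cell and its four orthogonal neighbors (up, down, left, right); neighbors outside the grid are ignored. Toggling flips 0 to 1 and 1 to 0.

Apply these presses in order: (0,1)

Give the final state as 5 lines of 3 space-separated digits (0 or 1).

After press 1 at (0,1):
1 0 0
1 0 0
0 1 1
1 0 1
0 0 1

Answer: 1 0 0
1 0 0
0 1 1
1 0 1
0 0 1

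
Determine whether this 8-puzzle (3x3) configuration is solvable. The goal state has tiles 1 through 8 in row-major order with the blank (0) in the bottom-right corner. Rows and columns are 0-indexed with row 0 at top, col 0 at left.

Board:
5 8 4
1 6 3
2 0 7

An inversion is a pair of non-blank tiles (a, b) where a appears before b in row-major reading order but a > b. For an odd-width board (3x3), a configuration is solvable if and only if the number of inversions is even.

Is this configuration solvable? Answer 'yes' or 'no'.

Answer: yes

Derivation:
Inversions (pairs i<j in row-major order where tile[i] > tile[j] > 0): 16
16 is even, so the puzzle is solvable.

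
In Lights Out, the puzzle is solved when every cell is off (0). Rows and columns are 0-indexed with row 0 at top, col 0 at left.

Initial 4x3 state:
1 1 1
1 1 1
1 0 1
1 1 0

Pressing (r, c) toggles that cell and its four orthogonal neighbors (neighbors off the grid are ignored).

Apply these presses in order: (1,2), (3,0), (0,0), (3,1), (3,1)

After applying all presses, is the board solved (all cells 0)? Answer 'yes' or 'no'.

Answer: yes

Derivation:
After press 1 at (1,2):
1 1 0
1 0 0
1 0 0
1 1 0

After press 2 at (3,0):
1 1 0
1 0 0
0 0 0
0 0 0

After press 3 at (0,0):
0 0 0
0 0 0
0 0 0
0 0 0

After press 4 at (3,1):
0 0 0
0 0 0
0 1 0
1 1 1

After press 5 at (3,1):
0 0 0
0 0 0
0 0 0
0 0 0

Lights still on: 0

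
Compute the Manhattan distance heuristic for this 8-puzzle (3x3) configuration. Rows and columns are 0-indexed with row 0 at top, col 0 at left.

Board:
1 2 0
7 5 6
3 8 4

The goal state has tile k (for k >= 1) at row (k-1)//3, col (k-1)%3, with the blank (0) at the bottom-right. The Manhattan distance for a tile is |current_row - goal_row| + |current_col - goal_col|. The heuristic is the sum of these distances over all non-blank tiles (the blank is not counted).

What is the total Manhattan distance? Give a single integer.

Answer: 8

Derivation:
Tile 1: (0,0)->(0,0) = 0
Tile 2: (0,1)->(0,1) = 0
Tile 7: (1,0)->(2,0) = 1
Tile 5: (1,1)->(1,1) = 0
Tile 6: (1,2)->(1,2) = 0
Tile 3: (2,0)->(0,2) = 4
Tile 8: (2,1)->(2,1) = 0
Tile 4: (2,2)->(1,0) = 3
Sum: 0 + 0 + 1 + 0 + 0 + 4 + 0 + 3 = 8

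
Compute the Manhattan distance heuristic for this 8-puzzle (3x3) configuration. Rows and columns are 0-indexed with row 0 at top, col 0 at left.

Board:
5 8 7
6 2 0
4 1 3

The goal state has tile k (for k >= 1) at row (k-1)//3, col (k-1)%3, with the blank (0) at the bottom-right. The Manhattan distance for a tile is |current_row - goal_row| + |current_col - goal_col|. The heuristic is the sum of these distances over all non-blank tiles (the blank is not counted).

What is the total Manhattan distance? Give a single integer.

Answer: 17

Derivation:
Tile 5: at (0,0), goal (1,1), distance |0-1|+|0-1| = 2
Tile 8: at (0,1), goal (2,1), distance |0-2|+|1-1| = 2
Tile 7: at (0,2), goal (2,0), distance |0-2|+|2-0| = 4
Tile 6: at (1,0), goal (1,2), distance |1-1|+|0-2| = 2
Tile 2: at (1,1), goal (0,1), distance |1-0|+|1-1| = 1
Tile 4: at (2,0), goal (1,0), distance |2-1|+|0-0| = 1
Tile 1: at (2,1), goal (0,0), distance |2-0|+|1-0| = 3
Tile 3: at (2,2), goal (0,2), distance |2-0|+|2-2| = 2
Sum: 2 + 2 + 4 + 2 + 1 + 1 + 3 + 2 = 17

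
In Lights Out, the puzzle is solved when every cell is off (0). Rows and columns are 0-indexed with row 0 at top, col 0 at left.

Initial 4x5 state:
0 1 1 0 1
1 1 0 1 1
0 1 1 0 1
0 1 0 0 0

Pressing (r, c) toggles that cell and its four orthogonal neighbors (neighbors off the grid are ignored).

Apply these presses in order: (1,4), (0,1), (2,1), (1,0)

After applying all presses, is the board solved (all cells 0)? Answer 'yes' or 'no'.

Answer: yes

Derivation:
After press 1 at (1,4):
0 1 1 0 0
1 1 0 0 0
0 1 1 0 0
0 1 0 0 0

After press 2 at (0,1):
1 0 0 0 0
1 0 0 0 0
0 1 1 0 0
0 1 0 0 0

After press 3 at (2,1):
1 0 0 0 0
1 1 0 0 0
1 0 0 0 0
0 0 0 0 0

After press 4 at (1,0):
0 0 0 0 0
0 0 0 0 0
0 0 0 0 0
0 0 0 0 0

Lights still on: 0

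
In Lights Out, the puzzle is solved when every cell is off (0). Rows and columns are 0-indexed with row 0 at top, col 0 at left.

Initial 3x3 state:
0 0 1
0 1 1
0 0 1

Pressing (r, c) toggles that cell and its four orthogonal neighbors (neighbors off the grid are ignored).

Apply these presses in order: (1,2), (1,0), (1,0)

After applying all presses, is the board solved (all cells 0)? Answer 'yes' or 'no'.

After press 1 at (1,2):
0 0 0
0 0 0
0 0 0

After press 2 at (1,0):
1 0 0
1 1 0
1 0 0

After press 3 at (1,0):
0 0 0
0 0 0
0 0 0

Lights still on: 0

Answer: yes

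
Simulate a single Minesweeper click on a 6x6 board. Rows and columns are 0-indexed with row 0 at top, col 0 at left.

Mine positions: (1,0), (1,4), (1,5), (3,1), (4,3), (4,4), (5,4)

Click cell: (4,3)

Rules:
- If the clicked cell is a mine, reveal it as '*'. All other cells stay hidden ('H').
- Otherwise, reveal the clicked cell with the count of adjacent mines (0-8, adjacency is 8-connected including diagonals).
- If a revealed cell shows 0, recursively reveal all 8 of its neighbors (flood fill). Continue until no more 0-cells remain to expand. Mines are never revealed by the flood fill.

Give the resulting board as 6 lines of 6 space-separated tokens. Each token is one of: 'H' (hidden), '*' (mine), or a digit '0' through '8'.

H H H H H H
H H H H H H
H H H H H H
H H H H H H
H H H * H H
H H H H H H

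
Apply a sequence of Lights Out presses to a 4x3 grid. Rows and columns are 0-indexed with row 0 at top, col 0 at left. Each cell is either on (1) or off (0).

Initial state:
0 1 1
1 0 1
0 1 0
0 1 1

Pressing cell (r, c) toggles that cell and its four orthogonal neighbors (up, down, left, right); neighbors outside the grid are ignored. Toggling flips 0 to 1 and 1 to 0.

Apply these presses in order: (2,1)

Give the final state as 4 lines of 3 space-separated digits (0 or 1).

Answer: 0 1 1
1 1 1
1 0 1
0 0 1

Derivation:
After press 1 at (2,1):
0 1 1
1 1 1
1 0 1
0 0 1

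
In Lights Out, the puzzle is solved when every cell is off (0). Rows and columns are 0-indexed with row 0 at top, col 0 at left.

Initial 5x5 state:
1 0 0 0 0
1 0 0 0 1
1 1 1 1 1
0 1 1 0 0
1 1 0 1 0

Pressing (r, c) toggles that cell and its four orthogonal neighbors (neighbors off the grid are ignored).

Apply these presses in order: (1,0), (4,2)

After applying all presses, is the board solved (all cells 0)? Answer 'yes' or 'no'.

After press 1 at (1,0):
0 0 0 0 0
0 1 0 0 1
0 1 1 1 1
0 1 1 0 0
1 1 0 1 0

After press 2 at (4,2):
0 0 0 0 0
0 1 0 0 1
0 1 1 1 1
0 1 0 0 0
1 0 1 0 0

Lights still on: 9

Answer: no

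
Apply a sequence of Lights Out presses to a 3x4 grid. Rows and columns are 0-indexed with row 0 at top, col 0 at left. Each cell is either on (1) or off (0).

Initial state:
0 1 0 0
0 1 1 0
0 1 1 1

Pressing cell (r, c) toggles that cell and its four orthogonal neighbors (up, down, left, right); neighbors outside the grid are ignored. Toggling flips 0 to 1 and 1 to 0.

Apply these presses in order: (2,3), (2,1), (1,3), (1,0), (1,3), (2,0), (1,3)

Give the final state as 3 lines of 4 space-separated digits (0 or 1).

Answer: 1 1 0 1
0 1 0 0
1 1 1 1

Derivation:
After press 1 at (2,3):
0 1 0 0
0 1 1 1
0 1 0 0

After press 2 at (2,1):
0 1 0 0
0 0 1 1
1 0 1 0

After press 3 at (1,3):
0 1 0 1
0 0 0 0
1 0 1 1

After press 4 at (1,0):
1 1 0 1
1 1 0 0
0 0 1 1

After press 5 at (1,3):
1 1 0 0
1 1 1 1
0 0 1 0

After press 6 at (2,0):
1 1 0 0
0 1 1 1
1 1 1 0

After press 7 at (1,3):
1 1 0 1
0 1 0 0
1 1 1 1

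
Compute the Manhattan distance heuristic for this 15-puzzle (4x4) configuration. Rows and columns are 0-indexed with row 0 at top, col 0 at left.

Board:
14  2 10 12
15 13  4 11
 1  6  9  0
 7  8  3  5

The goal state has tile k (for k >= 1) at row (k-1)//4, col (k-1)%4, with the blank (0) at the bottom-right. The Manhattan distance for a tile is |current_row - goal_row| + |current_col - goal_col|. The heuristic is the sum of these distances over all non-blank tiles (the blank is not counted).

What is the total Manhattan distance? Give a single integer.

Tile 14: at (0,0), goal (3,1), distance |0-3|+|0-1| = 4
Tile 2: at (0,1), goal (0,1), distance |0-0|+|1-1| = 0
Tile 10: at (0,2), goal (2,1), distance |0-2|+|2-1| = 3
Tile 12: at (0,3), goal (2,3), distance |0-2|+|3-3| = 2
Tile 15: at (1,0), goal (3,2), distance |1-3|+|0-2| = 4
Tile 13: at (1,1), goal (3,0), distance |1-3|+|1-0| = 3
Tile 4: at (1,2), goal (0,3), distance |1-0|+|2-3| = 2
Tile 11: at (1,3), goal (2,2), distance |1-2|+|3-2| = 2
Tile 1: at (2,0), goal (0,0), distance |2-0|+|0-0| = 2
Tile 6: at (2,1), goal (1,1), distance |2-1|+|1-1| = 1
Tile 9: at (2,2), goal (2,0), distance |2-2|+|2-0| = 2
Tile 7: at (3,0), goal (1,2), distance |3-1|+|0-2| = 4
Tile 8: at (3,1), goal (1,3), distance |3-1|+|1-3| = 4
Tile 3: at (3,2), goal (0,2), distance |3-0|+|2-2| = 3
Tile 5: at (3,3), goal (1,0), distance |3-1|+|3-0| = 5
Sum: 4 + 0 + 3 + 2 + 4 + 3 + 2 + 2 + 2 + 1 + 2 + 4 + 4 + 3 + 5 = 41

Answer: 41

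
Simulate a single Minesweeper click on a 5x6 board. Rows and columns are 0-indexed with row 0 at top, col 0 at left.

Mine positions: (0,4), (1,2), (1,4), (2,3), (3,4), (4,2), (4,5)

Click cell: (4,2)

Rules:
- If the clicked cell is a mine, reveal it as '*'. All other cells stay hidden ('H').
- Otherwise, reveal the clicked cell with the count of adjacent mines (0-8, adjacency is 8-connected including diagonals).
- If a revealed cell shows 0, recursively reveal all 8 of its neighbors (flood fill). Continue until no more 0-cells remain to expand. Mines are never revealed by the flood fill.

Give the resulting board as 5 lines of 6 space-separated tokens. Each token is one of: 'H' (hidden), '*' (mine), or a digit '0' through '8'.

H H H H H H
H H H H H H
H H H H H H
H H H H H H
H H * H H H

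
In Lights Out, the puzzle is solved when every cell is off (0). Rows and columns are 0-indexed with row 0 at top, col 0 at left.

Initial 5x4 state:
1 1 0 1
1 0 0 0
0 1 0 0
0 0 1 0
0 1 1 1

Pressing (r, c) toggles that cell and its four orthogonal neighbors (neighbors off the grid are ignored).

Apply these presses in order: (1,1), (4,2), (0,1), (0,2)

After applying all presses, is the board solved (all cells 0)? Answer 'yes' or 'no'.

After press 1 at (1,1):
1 0 0 1
0 1 1 0
0 0 0 0
0 0 1 0
0 1 1 1

After press 2 at (4,2):
1 0 0 1
0 1 1 0
0 0 0 0
0 0 0 0
0 0 0 0

After press 3 at (0,1):
0 1 1 1
0 0 1 0
0 0 0 0
0 0 0 0
0 0 0 0

After press 4 at (0,2):
0 0 0 0
0 0 0 0
0 0 0 0
0 0 0 0
0 0 0 0

Lights still on: 0

Answer: yes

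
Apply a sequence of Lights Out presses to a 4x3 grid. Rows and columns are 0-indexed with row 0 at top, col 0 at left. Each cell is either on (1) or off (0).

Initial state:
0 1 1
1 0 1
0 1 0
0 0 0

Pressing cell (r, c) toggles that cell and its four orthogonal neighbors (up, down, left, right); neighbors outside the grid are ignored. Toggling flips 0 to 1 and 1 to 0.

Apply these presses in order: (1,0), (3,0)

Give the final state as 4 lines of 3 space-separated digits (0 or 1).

Answer: 1 1 1
0 1 1
0 1 0
1 1 0

Derivation:
After press 1 at (1,0):
1 1 1
0 1 1
1 1 0
0 0 0

After press 2 at (3,0):
1 1 1
0 1 1
0 1 0
1 1 0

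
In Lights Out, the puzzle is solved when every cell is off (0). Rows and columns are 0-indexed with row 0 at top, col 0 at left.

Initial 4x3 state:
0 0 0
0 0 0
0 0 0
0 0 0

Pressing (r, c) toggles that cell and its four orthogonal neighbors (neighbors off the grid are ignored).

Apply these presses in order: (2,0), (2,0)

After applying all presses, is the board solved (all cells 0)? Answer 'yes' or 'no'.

After press 1 at (2,0):
0 0 0
1 0 0
1 1 0
1 0 0

After press 2 at (2,0):
0 0 0
0 0 0
0 0 0
0 0 0

Lights still on: 0

Answer: yes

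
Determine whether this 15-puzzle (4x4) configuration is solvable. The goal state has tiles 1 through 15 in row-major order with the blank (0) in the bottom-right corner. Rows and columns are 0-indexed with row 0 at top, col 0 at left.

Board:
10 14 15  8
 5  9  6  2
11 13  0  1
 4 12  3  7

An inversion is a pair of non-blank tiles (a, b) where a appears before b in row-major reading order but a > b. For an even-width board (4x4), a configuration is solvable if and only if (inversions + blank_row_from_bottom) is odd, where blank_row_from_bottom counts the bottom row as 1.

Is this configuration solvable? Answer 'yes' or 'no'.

Answer: yes

Derivation:
Inversions: 67
Blank is in row 2 (0-indexed from top), which is row 2 counting from the bottom (bottom = 1).
67 + 2 = 69, which is odd, so the puzzle is solvable.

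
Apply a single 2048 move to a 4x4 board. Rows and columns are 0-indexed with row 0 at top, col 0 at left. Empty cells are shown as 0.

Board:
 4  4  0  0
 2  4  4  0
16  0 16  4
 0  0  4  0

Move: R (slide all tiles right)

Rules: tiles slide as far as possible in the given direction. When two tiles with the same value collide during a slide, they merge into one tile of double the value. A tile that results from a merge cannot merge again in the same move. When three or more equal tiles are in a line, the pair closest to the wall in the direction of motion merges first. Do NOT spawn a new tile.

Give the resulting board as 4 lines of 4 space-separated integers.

Slide right:
row 0: [4, 4, 0, 0] -> [0, 0, 0, 8]
row 1: [2, 4, 4, 0] -> [0, 0, 2, 8]
row 2: [16, 0, 16, 4] -> [0, 0, 32, 4]
row 3: [0, 0, 4, 0] -> [0, 0, 0, 4]

Answer:  0  0  0  8
 0  0  2  8
 0  0 32  4
 0  0  0  4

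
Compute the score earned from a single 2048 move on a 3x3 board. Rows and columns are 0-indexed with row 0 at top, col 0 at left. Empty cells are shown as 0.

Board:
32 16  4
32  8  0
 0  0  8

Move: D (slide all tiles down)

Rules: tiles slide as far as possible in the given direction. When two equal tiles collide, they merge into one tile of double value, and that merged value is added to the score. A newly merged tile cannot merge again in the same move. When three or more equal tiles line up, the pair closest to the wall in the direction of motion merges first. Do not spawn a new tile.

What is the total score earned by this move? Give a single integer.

Slide down:
col 0: [32, 32, 0] -> [0, 0, 64]  score +64 (running 64)
col 1: [16, 8, 0] -> [0, 16, 8]  score +0 (running 64)
col 2: [4, 0, 8] -> [0, 4, 8]  score +0 (running 64)
Board after move:
 0  0  0
 0 16  4
64  8  8

Answer: 64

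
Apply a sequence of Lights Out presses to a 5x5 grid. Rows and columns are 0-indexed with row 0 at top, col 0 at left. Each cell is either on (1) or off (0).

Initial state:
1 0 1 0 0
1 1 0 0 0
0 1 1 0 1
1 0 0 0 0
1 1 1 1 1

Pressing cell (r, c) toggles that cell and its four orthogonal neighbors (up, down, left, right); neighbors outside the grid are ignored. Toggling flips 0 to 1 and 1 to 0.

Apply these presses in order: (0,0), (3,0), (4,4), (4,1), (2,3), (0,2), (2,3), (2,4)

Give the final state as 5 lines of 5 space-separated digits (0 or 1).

Answer: 0 0 0 1 0
0 1 1 0 1
1 1 1 1 0
0 0 0 0 0
1 0 0 0 0

Derivation:
After press 1 at (0,0):
0 1 1 0 0
0 1 0 0 0
0 1 1 0 1
1 0 0 0 0
1 1 1 1 1

After press 2 at (3,0):
0 1 1 0 0
0 1 0 0 0
1 1 1 0 1
0 1 0 0 0
0 1 1 1 1

After press 3 at (4,4):
0 1 1 0 0
0 1 0 0 0
1 1 1 0 1
0 1 0 0 1
0 1 1 0 0

After press 4 at (4,1):
0 1 1 0 0
0 1 0 0 0
1 1 1 0 1
0 0 0 0 1
1 0 0 0 0

After press 5 at (2,3):
0 1 1 0 0
0 1 0 1 0
1 1 0 1 0
0 0 0 1 1
1 0 0 0 0

After press 6 at (0,2):
0 0 0 1 0
0 1 1 1 0
1 1 0 1 0
0 0 0 1 1
1 0 0 0 0

After press 7 at (2,3):
0 0 0 1 0
0 1 1 0 0
1 1 1 0 1
0 0 0 0 1
1 0 0 0 0

After press 8 at (2,4):
0 0 0 1 0
0 1 1 0 1
1 1 1 1 0
0 0 0 0 0
1 0 0 0 0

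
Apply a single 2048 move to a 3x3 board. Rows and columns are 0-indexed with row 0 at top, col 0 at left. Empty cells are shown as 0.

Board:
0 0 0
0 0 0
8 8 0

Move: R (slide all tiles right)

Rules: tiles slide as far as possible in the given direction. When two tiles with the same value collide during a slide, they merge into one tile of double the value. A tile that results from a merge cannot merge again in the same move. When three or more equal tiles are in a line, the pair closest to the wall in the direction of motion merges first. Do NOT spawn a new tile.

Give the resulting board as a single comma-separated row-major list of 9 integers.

Slide right:
row 0: [0, 0, 0] -> [0, 0, 0]
row 1: [0, 0, 0] -> [0, 0, 0]
row 2: [8, 8, 0] -> [0, 0, 16]

Answer: 0, 0, 0, 0, 0, 0, 0, 0, 16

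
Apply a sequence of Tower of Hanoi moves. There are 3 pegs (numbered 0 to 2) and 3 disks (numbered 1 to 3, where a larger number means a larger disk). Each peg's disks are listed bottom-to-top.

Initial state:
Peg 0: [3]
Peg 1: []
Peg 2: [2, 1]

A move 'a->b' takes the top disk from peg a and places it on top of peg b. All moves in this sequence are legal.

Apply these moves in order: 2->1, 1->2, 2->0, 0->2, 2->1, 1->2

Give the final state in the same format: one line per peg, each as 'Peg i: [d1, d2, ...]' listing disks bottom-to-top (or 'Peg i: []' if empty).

After move 1 (2->1):
Peg 0: [3]
Peg 1: [1]
Peg 2: [2]

After move 2 (1->2):
Peg 0: [3]
Peg 1: []
Peg 2: [2, 1]

After move 3 (2->0):
Peg 0: [3, 1]
Peg 1: []
Peg 2: [2]

After move 4 (0->2):
Peg 0: [3]
Peg 1: []
Peg 2: [2, 1]

After move 5 (2->1):
Peg 0: [3]
Peg 1: [1]
Peg 2: [2]

After move 6 (1->2):
Peg 0: [3]
Peg 1: []
Peg 2: [2, 1]

Answer: Peg 0: [3]
Peg 1: []
Peg 2: [2, 1]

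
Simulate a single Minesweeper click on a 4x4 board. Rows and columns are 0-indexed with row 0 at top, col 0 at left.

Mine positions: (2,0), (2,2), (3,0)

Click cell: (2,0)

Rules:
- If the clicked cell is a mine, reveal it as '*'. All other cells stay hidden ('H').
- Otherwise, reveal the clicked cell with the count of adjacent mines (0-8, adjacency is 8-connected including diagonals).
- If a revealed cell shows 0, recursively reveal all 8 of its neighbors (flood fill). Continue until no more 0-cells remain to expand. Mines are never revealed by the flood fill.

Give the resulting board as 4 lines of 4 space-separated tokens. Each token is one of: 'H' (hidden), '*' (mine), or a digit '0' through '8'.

H H H H
H H H H
* H H H
H H H H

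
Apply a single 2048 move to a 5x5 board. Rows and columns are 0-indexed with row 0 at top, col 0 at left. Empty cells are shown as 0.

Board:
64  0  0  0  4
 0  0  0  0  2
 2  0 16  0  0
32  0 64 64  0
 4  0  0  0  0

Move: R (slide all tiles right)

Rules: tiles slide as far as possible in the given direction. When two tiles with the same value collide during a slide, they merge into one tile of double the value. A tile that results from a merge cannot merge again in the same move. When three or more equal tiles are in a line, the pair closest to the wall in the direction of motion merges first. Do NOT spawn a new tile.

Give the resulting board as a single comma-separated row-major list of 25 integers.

Answer: 0, 0, 0, 64, 4, 0, 0, 0, 0, 2, 0, 0, 0, 2, 16, 0, 0, 0, 32, 128, 0, 0, 0, 0, 4

Derivation:
Slide right:
row 0: [64, 0, 0, 0, 4] -> [0, 0, 0, 64, 4]
row 1: [0, 0, 0, 0, 2] -> [0, 0, 0, 0, 2]
row 2: [2, 0, 16, 0, 0] -> [0, 0, 0, 2, 16]
row 3: [32, 0, 64, 64, 0] -> [0, 0, 0, 32, 128]
row 4: [4, 0, 0, 0, 0] -> [0, 0, 0, 0, 4]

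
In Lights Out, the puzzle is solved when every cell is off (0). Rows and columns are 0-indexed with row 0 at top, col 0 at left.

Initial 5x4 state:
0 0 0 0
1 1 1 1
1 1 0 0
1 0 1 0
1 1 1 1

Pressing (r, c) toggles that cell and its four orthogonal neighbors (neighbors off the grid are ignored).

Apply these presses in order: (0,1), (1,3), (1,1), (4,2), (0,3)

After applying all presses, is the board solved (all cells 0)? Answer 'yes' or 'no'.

Answer: no

Derivation:
After press 1 at (0,1):
1 1 1 0
1 0 1 1
1 1 0 0
1 0 1 0
1 1 1 1

After press 2 at (1,3):
1 1 1 1
1 0 0 0
1 1 0 1
1 0 1 0
1 1 1 1

After press 3 at (1,1):
1 0 1 1
0 1 1 0
1 0 0 1
1 0 1 0
1 1 1 1

After press 4 at (4,2):
1 0 1 1
0 1 1 0
1 0 0 1
1 0 0 0
1 0 0 0

After press 5 at (0,3):
1 0 0 0
0 1 1 1
1 0 0 1
1 0 0 0
1 0 0 0

Lights still on: 8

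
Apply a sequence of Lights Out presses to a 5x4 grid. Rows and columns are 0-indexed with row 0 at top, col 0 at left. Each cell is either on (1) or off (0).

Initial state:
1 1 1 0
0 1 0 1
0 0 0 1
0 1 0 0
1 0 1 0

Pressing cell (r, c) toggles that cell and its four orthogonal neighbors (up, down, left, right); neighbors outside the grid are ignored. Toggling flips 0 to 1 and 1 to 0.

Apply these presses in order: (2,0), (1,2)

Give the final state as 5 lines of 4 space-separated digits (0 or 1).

After press 1 at (2,0):
1 1 1 0
1 1 0 1
1 1 0 1
1 1 0 0
1 0 1 0

After press 2 at (1,2):
1 1 0 0
1 0 1 0
1 1 1 1
1 1 0 0
1 0 1 0

Answer: 1 1 0 0
1 0 1 0
1 1 1 1
1 1 0 0
1 0 1 0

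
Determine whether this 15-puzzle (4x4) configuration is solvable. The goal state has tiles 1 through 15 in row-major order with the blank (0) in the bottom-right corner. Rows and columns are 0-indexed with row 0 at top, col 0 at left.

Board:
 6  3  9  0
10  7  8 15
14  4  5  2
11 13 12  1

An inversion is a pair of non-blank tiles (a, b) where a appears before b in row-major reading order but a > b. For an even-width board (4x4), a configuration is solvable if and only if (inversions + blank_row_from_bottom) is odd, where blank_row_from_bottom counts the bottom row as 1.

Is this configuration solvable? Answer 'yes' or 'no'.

Inversions: 51
Blank is in row 0 (0-indexed from top), which is row 4 counting from the bottom (bottom = 1).
51 + 4 = 55, which is odd, so the puzzle is solvable.

Answer: yes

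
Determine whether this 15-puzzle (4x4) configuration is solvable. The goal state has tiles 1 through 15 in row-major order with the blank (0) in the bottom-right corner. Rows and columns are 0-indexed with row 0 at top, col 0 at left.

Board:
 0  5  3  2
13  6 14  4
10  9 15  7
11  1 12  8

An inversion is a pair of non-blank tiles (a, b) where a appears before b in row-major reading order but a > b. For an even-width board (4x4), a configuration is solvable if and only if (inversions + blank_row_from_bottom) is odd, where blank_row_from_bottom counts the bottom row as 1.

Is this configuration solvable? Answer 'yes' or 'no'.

Answer: yes

Derivation:
Inversions: 43
Blank is in row 0 (0-indexed from top), which is row 4 counting from the bottom (bottom = 1).
43 + 4 = 47, which is odd, so the puzzle is solvable.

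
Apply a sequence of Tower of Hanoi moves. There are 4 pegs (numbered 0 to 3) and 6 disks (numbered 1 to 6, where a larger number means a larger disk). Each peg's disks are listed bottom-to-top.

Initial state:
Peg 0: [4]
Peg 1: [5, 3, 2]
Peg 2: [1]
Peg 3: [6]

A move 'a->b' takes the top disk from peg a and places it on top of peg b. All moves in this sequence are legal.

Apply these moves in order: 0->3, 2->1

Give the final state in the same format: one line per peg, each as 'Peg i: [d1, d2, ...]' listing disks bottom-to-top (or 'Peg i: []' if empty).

After move 1 (0->3):
Peg 0: []
Peg 1: [5, 3, 2]
Peg 2: [1]
Peg 3: [6, 4]

After move 2 (2->1):
Peg 0: []
Peg 1: [5, 3, 2, 1]
Peg 2: []
Peg 3: [6, 4]

Answer: Peg 0: []
Peg 1: [5, 3, 2, 1]
Peg 2: []
Peg 3: [6, 4]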